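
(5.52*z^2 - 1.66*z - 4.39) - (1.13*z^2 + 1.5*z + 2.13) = 4.39*z^2 - 3.16*z - 6.52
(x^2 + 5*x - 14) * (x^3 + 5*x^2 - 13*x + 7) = x^5 + 10*x^4 - 2*x^3 - 128*x^2 + 217*x - 98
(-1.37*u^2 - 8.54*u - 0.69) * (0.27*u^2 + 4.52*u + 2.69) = -0.3699*u^4 - 8.4982*u^3 - 42.4724*u^2 - 26.0914*u - 1.8561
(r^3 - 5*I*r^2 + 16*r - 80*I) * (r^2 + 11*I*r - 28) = r^5 + 6*I*r^4 + 43*r^3 + 236*I*r^2 + 432*r + 2240*I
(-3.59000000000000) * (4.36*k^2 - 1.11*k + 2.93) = -15.6524*k^2 + 3.9849*k - 10.5187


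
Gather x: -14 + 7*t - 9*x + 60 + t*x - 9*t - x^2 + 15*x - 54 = -2*t - x^2 + x*(t + 6) - 8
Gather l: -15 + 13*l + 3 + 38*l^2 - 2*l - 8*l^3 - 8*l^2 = -8*l^3 + 30*l^2 + 11*l - 12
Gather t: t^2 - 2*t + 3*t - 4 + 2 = t^2 + t - 2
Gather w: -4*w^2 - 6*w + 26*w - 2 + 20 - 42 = -4*w^2 + 20*w - 24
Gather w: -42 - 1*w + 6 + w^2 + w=w^2 - 36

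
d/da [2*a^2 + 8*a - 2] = 4*a + 8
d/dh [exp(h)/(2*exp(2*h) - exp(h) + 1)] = (-2*exp(3*h) + exp(h))/(4*exp(4*h) - 4*exp(3*h) + 5*exp(2*h) - 2*exp(h) + 1)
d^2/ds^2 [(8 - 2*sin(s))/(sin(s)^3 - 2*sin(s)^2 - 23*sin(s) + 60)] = 4*(2*sin(s)^4 + 3*sin(s)^3 + 29*sin(s)^2 + 9*sin(s) - 19)/((sin(s) - 3)^3*(sin(s) + 5)^3)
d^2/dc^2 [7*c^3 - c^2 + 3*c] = 42*c - 2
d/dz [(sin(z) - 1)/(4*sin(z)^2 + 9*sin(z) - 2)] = (-4*sin(z)^2 + 8*sin(z) + 7)*cos(z)/(9*sin(z) - 2*cos(2*z))^2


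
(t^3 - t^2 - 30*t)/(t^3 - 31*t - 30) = t/(t + 1)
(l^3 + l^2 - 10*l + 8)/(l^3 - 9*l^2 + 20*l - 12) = (l + 4)/(l - 6)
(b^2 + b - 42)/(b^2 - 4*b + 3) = (b^2 + b - 42)/(b^2 - 4*b + 3)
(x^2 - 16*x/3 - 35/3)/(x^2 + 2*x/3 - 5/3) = (x - 7)/(x - 1)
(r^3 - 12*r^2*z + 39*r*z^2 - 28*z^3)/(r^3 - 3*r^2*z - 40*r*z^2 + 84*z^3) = (-r^2 + 5*r*z - 4*z^2)/(-r^2 - 4*r*z + 12*z^2)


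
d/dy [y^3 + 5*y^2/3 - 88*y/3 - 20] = 3*y^2 + 10*y/3 - 88/3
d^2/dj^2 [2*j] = 0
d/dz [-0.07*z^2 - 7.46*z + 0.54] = -0.14*z - 7.46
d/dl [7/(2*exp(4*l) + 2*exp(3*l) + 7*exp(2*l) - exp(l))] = 7*(-8*exp(3*l) - 6*exp(2*l) - 14*exp(l) + 1)*exp(-l)/(2*exp(3*l) + 2*exp(2*l) + 7*exp(l) - 1)^2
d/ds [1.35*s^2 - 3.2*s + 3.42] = 2.7*s - 3.2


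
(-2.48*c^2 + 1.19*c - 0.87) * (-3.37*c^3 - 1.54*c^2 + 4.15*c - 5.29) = 8.3576*c^5 - 0.1911*c^4 - 9.1927*c^3 + 19.3975*c^2 - 9.9056*c + 4.6023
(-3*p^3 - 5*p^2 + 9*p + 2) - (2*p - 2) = -3*p^3 - 5*p^2 + 7*p + 4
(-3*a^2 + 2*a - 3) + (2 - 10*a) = -3*a^2 - 8*a - 1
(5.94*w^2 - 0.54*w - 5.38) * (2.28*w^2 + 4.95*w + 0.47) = 13.5432*w^4 + 28.1718*w^3 - 12.1476*w^2 - 26.8848*w - 2.5286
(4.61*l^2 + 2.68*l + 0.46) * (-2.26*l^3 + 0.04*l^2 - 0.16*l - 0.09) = -10.4186*l^5 - 5.8724*l^4 - 1.67*l^3 - 0.8253*l^2 - 0.3148*l - 0.0414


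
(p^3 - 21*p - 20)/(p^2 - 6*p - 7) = (p^2 - p - 20)/(p - 7)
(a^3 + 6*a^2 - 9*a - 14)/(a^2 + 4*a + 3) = (a^2 + 5*a - 14)/(a + 3)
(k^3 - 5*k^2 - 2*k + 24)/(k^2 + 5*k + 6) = (k^2 - 7*k + 12)/(k + 3)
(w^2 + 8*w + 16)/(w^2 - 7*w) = (w^2 + 8*w + 16)/(w*(w - 7))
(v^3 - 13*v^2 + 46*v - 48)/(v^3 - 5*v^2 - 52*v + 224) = (v^2 - 5*v + 6)/(v^2 + 3*v - 28)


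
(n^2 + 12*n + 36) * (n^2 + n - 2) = n^4 + 13*n^3 + 46*n^2 + 12*n - 72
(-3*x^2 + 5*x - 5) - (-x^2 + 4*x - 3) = -2*x^2 + x - 2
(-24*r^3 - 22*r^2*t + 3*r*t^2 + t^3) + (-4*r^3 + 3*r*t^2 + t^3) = -28*r^3 - 22*r^2*t + 6*r*t^2 + 2*t^3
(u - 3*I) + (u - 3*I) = 2*u - 6*I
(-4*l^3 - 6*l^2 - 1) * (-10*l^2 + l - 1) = 40*l^5 + 56*l^4 - 2*l^3 + 16*l^2 - l + 1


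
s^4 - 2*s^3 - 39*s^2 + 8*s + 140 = (s - 7)*(s - 2)*(s + 2)*(s + 5)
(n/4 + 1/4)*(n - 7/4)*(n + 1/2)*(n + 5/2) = n^4/4 + 9*n^3/16 - 11*n^2/16 - 99*n/64 - 35/64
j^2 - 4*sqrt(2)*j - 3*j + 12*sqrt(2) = (j - 3)*(j - 4*sqrt(2))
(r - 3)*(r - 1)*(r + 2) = r^3 - 2*r^2 - 5*r + 6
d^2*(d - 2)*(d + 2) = d^4 - 4*d^2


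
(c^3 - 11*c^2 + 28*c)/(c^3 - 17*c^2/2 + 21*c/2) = 2*(c - 4)/(2*c - 3)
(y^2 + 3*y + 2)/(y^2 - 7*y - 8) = (y + 2)/(y - 8)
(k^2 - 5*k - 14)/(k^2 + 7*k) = (k^2 - 5*k - 14)/(k*(k + 7))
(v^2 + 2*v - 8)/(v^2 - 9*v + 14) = (v + 4)/(v - 7)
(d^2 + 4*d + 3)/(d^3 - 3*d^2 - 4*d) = (d + 3)/(d*(d - 4))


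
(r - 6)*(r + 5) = r^2 - r - 30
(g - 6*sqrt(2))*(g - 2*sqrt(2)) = g^2 - 8*sqrt(2)*g + 24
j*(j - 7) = j^2 - 7*j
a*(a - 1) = a^2 - a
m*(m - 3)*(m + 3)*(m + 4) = m^4 + 4*m^3 - 9*m^2 - 36*m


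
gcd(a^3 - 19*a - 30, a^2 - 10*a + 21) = 1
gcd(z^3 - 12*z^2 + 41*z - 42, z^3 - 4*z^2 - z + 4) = 1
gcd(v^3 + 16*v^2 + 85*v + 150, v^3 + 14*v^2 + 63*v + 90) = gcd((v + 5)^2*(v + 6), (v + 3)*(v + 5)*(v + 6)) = v^2 + 11*v + 30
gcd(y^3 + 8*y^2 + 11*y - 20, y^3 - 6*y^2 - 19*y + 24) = y - 1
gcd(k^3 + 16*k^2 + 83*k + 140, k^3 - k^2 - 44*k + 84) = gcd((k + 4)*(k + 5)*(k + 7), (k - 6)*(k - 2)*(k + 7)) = k + 7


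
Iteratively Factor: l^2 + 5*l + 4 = (l + 4)*(l + 1)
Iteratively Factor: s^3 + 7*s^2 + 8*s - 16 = (s - 1)*(s^2 + 8*s + 16) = (s - 1)*(s + 4)*(s + 4)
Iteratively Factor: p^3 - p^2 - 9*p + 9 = (p - 1)*(p^2 - 9) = (p - 3)*(p - 1)*(p + 3)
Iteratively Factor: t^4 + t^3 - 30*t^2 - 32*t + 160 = (t - 2)*(t^3 + 3*t^2 - 24*t - 80) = (t - 2)*(t + 4)*(t^2 - t - 20) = (t - 2)*(t + 4)^2*(t - 5)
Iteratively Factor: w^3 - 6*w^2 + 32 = (w + 2)*(w^2 - 8*w + 16) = (w - 4)*(w + 2)*(w - 4)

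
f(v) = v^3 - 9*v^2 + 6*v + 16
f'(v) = 3*v^2 - 18*v + 6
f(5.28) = -56.03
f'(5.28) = -5.40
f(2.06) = -1.09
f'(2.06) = -18.35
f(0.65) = 16.37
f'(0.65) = -4.43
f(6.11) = -55.23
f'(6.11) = 8.02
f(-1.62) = -21.59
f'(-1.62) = 43.03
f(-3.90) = -203.61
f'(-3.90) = 121.83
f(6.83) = -44.25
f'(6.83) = 23.01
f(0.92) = 14.68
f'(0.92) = -8.02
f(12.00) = 520.00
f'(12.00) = 222.00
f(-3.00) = -110.00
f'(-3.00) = 87.00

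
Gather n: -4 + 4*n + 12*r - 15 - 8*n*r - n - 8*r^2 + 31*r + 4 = n*(3 - 8*r) - 8*r^2 + 43*r - 15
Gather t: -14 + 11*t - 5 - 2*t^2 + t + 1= -2*t^2 + 12*t - 18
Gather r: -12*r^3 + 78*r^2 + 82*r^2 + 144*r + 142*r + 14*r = -12*r^3 + 160*r^2 + 300*r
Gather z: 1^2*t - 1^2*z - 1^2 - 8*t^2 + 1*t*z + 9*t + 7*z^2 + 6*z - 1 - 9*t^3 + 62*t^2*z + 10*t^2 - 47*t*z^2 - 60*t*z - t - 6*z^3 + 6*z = -9*t^3 + 2*t^2 + 9*t - 6*z^3 + z^2*(7 - 47*t) + z*(62*t^2 - 59*t + 11) - 2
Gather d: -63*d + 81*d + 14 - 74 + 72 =18*d + 12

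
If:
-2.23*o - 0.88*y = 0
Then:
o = -0.394618834080717*y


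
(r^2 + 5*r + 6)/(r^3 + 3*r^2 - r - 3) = (r + 2)/(r^2 - 1)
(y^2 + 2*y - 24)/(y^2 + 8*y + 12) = (y - 4)/(y + 2)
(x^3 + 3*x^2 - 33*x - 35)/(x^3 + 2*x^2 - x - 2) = (x^2 + 2*x - 35)/(x^2 + x - 2)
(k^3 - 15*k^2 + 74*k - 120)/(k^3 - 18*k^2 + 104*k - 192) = (k - 5)/(k - 8)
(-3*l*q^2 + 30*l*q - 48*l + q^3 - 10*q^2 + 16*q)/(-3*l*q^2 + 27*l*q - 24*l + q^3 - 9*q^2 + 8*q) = (q - 2)/(q - 1)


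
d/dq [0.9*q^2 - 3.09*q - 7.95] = 1.8*q - 3.09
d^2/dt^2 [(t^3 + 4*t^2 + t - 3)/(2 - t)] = 2*(-t^3 + 6*t^2 - 12*t - 15)/(t^3 - 6*t^2 + 12*t - 8)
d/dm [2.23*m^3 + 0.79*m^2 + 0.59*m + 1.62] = 6.69*m^2 + 1.58*m + 0.59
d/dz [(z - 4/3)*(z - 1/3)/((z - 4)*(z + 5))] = 8*(3*z^2 - 46*z + 37)/(9*(z^4 + 2*z^3 - 39*z^2 - 40*z + 400))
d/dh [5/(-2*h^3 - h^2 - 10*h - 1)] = 10*(3*h^2 + h + 5)/(2*h^3 + h^2 + 10*h + 1)^2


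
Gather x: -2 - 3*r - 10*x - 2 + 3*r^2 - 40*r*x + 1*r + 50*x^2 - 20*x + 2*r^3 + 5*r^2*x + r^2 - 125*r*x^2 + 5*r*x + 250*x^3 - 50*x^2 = 2*r^3 + 4*r^2 - 125*r*x^2 - 2*r + 250*x^3 + x*(5*r^2 - 35*r - 30) - 4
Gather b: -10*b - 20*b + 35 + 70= 105 - 30*b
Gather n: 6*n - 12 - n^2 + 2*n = -n^2 + 8*n - 12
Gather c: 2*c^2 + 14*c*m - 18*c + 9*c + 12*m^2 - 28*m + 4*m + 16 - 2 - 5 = 2*c^2 + c*(14*m - 9) + 12*m^2 - 24*m + 9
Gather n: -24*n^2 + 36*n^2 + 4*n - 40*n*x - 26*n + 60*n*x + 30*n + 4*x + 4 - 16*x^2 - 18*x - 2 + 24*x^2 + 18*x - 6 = 12*n^2 + n*(20*x + 8) + 8*x^2 + 4*x - 4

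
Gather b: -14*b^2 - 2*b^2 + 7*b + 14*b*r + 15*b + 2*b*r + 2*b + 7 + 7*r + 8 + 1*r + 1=-16*b^2 + b*(16*r + 24) + 8*r + 16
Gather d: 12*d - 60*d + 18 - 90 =-48*d - 72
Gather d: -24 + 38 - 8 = 6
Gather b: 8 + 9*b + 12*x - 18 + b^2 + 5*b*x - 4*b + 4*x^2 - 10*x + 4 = b^2 + b*(5*x + 5) + 4*x^2 + 2*x - 6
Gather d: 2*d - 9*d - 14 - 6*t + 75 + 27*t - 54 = -7*d + 21*t + 7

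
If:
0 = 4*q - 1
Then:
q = 1/4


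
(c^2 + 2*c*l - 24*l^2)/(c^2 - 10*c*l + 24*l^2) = (c + 6*l)/(c - 6*l)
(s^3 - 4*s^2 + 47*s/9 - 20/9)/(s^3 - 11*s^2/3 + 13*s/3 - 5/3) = (s - 4/3)/(s - 1)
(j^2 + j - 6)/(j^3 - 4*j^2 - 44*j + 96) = (j + 3)/(j^2 - 2*j - 48)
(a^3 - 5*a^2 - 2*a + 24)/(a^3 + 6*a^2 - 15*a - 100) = (a^2 - a - 6)/(a^2 + 10*a + 25)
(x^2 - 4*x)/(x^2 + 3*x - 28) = x/(x + 7)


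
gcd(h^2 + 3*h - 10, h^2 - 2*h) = h - 2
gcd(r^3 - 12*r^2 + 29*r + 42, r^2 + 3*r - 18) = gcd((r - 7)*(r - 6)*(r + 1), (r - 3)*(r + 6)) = 1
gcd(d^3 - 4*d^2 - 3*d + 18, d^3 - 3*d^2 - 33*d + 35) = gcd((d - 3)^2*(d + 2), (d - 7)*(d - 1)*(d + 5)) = 1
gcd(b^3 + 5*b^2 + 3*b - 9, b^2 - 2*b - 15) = b + 3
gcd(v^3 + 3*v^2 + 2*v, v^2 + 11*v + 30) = 1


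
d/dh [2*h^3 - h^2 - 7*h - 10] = 6*h^2 - 2*h - 7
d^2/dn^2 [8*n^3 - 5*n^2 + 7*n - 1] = 48*n - 10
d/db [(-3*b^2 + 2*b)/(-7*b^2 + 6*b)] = -4/(49*b^2 - 84*b + 36)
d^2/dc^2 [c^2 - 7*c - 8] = 2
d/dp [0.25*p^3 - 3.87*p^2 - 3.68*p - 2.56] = 0.75*p^2 - 7.74*p - 3.68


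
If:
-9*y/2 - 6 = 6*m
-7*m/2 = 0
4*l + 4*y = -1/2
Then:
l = 29/24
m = 0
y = -4/3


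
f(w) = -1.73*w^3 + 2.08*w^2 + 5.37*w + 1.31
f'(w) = -5.19*w^2 + 4.16*w + 5.37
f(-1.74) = 7.38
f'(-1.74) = -17.58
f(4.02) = -55.88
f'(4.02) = -61.78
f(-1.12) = 0.34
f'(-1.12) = -5.80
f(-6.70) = 579.02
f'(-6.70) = -255.48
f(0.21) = 2.51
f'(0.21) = 6.01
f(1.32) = 8.04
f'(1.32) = 1.82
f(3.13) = -14.55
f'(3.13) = -32.46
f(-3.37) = 73.05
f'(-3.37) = -67.59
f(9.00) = -1043.05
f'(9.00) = -377.58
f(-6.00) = 417.65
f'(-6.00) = -206.43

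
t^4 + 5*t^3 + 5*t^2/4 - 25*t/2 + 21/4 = (t - 1)*(t - 1/2)*(t + 3)*(t + 7/2)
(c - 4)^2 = c^2 - 8*c + 16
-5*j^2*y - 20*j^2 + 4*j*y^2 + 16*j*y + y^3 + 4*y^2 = (-j + y)*(5*j + y)*(y + 4)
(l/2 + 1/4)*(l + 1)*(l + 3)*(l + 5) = l^4/2 + 19*l^3/4 + 55*l^2/4 + 53*l/4 + 15/4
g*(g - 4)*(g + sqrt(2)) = g^3 - 4*g^2 + sqrt(2)*g^2 - 4*sqrt(2)*g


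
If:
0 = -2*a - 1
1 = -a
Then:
No Solution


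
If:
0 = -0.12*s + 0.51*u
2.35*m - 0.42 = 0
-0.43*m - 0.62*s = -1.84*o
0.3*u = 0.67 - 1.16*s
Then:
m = 0.18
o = 0.23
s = 0.54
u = 0.13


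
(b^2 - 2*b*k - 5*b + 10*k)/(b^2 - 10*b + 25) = (b - 2*k)/(b - 5)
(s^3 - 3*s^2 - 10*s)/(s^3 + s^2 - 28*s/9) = 9*(s^2 - 3*s - 10)/(9*s^2 + 9*s - 28)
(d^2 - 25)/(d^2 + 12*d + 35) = (d - 5)/(d + 7)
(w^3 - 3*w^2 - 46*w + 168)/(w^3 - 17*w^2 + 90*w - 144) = (w^2 + 3*w - 28)/(w^2 - 11*w + 24)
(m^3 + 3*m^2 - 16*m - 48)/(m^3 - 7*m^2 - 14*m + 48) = (m^2 - 16)/(m^2 - 10*m + 16)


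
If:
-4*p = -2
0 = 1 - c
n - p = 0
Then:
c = 1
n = 1/2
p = 1/2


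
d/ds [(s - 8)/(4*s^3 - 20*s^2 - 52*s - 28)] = (-2*s^2 + 31*s - 111)/(4*(s^5 - 11*s^4 + 10*s^3 + 106*s^2 + 133*s + 49))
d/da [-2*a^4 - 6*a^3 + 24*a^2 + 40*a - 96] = -8*a^3 - 18*a^2 + 48*a + 40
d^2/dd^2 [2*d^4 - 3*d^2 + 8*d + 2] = 24*d^2 - 6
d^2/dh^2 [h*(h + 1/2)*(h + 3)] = 6*h + 7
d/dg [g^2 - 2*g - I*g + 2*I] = 2*g - 2 - I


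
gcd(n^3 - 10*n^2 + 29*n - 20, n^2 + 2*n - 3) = n - 1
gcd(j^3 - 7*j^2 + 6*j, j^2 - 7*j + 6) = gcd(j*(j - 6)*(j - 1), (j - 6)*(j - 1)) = j^2 - 7*j + 6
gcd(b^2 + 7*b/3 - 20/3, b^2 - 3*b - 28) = b + 4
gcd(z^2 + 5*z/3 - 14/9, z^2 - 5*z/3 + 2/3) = z - 2/3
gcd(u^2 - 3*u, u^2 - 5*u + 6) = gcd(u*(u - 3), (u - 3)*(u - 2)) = u - 3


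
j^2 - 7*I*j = j*(j - 7*I)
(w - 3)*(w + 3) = w^2 - 9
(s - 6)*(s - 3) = s^2 - 9*s + 18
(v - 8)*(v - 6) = v^2 - 14*v + 48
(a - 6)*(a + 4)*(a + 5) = a^3 + 3*a^2 - 34*a - 120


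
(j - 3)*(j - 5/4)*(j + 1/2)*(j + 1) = j^4 - 11*j^3/4 - 17*j^2/8 + 7*j/2 + 15/8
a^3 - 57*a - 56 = (a - 8)*(a + 1)*(a + 7)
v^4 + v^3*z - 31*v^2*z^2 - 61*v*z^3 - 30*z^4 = (v - 6*z)*(v + z)^2*(v + 5*z)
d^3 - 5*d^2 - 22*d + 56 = (d - 7)*(d - 2)*(d + 4)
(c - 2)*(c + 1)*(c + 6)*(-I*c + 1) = -I*c^4 + c^3 - 5*I*c^3 + 5*c^2 + 8*I*c^2 - 8*c + 12*I*c - 12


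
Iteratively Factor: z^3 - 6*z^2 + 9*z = (z)*(z^2 - 6*z + 9) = z*(z - 3)*(z - 3)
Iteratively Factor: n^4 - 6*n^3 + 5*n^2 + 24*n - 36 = (n - 3)*(n^3 - 3*n^2 - 4*n + 12) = (n - 3)*(n - 2)*(n^2 - n - 6) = (n - 3)*(n - 2)*(n + 2)*(n - 3)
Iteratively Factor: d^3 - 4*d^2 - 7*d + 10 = (d - 1)*(d^2 - 3*d - 10) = (d - 1)*(d + 2)*(d - 5)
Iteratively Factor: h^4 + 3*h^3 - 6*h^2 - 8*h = (h + 1)*(h^3 + 2*h^2 - 8*h) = (h - 2)*(h + 1)*(h^2 + 4*h) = h*(h - 2)*(h + 1)*(h + 4)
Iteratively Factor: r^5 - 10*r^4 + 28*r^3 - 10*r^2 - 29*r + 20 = (r - 1)*(r^4 - 9*r^3 + 19*r^2 + 9*r - 20) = (r - 4)*(r - 1)*(r^3 - 5*r^2 - r + 5) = (r - 5)*(r - 4)*(r - 1)*(r^2 - 1) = (r - 5)*(r - 4)*(r - 1)^2*(r + 1)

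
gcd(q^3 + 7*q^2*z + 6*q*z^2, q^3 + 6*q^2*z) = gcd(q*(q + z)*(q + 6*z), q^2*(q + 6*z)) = q^2 + 6*q*z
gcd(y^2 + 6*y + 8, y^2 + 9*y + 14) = y + 2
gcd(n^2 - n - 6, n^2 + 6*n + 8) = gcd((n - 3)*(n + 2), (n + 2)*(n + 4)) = n + 2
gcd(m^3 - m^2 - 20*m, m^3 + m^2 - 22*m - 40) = m^2 - m - 20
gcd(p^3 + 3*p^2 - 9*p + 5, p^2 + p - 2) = p - 1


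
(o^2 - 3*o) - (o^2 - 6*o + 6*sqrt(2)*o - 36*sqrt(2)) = -6*sqrt(2)*o + 3*o + 36*sqrt(2)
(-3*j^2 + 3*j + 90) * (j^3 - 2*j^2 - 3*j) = -3*j^5 + 9*j^4 + 93*j^3 - 189*j^2 - 270*j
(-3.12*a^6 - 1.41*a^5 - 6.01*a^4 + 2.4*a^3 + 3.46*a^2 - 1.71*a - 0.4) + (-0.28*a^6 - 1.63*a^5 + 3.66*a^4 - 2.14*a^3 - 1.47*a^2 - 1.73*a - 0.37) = -3.4*a^6 - 3.04*a^5 - 2.35*a^4 + 0.26*a^3 + 1.99*a^2 - 3.44*a - 0.77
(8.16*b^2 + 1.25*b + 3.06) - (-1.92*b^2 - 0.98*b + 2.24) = 10.08*b^2 + 2.23*b + 0.82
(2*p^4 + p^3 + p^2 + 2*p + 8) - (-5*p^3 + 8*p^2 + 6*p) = 2*p^4 + 6*p^3 - 7*p^2 - 4*p + 8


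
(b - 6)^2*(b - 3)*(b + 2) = b^4 - 13*b^3 + 42*b^2 + 36*b - 216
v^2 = v^2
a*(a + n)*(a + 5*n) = a^3 + 6*a^2*n + 5*a*n^2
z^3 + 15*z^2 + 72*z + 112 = (z + 4)^2*(z + 7)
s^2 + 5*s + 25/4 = (s + 5/2)^2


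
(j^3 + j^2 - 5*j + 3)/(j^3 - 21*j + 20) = (j^2 + 2*j - 3)/(j^2 + j - 20)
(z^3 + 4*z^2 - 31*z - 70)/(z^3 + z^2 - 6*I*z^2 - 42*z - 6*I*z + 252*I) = (z^2 - 3*z - 10)/(z^2 - 6*z*(1 + I) + 36*I)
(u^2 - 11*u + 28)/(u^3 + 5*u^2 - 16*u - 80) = (u - 7)/(u^2 + 9*u + 20)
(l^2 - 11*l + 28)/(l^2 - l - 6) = (-l^2 + 11*l - 28)/(-l^2 + l + 6)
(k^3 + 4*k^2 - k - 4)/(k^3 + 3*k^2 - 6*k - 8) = (k - 1)/(k - 2)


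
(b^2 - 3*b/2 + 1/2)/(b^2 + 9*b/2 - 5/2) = (b - 1)/(b + 5)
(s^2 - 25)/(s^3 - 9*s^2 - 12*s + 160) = (s + 5)/(s^2 - 4*s - 32)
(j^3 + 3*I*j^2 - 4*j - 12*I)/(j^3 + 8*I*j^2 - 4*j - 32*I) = (j + 3*I)/(j + 8*I)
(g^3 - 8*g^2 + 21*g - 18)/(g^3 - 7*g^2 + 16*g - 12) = (g - 3)/(g - 2)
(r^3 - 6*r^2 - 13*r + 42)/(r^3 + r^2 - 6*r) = (r - 7)/r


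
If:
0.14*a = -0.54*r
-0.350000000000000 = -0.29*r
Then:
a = -4.66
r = 1.21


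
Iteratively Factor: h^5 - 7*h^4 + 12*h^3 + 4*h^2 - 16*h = (h - 2)*(h^4 - 5*h^3 + 2*h^2 + 8*h) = (h - 4)*(h - 2)*(h^3 - h^2 - 2*h) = h*(h - 4)*(h - 2)*(h^2 - h - 2) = h*(h - 4)*(h - 2)^2*(h + 1)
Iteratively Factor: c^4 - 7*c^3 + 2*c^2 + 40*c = (c - 5)*(c^3 - 2*c^2 - 8*c) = (c - 5)*(c - 4)*(c^2 + 2*c) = c*(c - 5)*(c - 4)*(c + 2)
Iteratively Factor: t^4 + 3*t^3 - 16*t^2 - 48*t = (t - 4)*(t^3 + 7*t^2 + 12*t) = t*(t - 4)*(t^2 + 7*t + 12) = t*(t - 4)*(t + 3)*(t + 4)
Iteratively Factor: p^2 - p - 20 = (p + 4)*(p - 5)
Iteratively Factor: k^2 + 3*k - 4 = (k - 1)*(k + 4)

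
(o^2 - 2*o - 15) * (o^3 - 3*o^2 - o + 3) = o^5 - 5*o^4 - 10*o^3 + 50*o^2 + 9*o - 45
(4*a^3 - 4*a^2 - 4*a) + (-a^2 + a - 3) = 4*a^3 - 5*a^2 - 3*a - 3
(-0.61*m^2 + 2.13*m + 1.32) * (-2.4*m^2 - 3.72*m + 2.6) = 1.464*m^4 - 2.8428*m^3 - 12.6776*m^2 + 0.6276*m + 3.432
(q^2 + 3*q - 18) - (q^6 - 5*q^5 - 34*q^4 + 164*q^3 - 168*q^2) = -q^6 + 5*q^5 + 34*q^4 - 164*q^3 + 169*q^2 + 3*q - 18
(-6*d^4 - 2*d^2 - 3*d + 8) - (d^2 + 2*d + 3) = -6*d^4 - 3*d^2 - 5*d + 5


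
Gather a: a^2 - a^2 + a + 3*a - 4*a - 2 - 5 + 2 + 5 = 0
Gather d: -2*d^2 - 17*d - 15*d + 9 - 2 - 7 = -2*d^2 - 32*d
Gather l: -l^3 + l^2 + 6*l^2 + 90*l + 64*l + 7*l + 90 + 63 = -l^3 + 7*l^2 + 161*l + 153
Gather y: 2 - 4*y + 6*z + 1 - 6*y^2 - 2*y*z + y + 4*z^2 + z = -6*y^2 + y*(-2*z - 3) + 4*z^2 + 7*z + 3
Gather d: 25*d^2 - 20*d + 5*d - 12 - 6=25*d^2 - 15*d - 18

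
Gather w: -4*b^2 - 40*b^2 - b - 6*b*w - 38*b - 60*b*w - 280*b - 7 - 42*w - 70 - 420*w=-44*b^2 - 319*b + w*(-66*b - 462) - 77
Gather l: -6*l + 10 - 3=7 - 6*l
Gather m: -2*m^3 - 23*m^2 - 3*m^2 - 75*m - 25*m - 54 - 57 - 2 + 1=-2*m^3 - 26*m^2 - 100*m - 112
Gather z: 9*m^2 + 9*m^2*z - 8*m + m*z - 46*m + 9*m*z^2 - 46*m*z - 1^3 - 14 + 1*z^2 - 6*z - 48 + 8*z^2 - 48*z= 9*m^2 - 54*m + z^2*(9*m + 9) + z*(9*m^2 - 45*m - 54) - 63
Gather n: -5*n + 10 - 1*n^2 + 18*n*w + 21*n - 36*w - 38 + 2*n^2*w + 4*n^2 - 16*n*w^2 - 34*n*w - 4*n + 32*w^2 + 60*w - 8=n^2*(2*w + 3) + n*(-16*w^2 - 16*w + 12) + 32*w^2 + 24*w - 36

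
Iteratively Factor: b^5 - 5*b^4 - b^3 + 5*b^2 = (b + 1)*(b^4 - 6*b^3 + 5*b^2) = (b - 5)*(b + 1)*(b^3 - b^2) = b*(b - 5)*(b + 1)*(b^2 - b) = b^2*(b - 5)*(b + 1)*(b - 1)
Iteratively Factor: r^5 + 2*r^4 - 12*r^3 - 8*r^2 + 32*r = (r)*(r^4 + 2*r^3 - 12*r^2 - 8*r + 32) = r*(r + 4)*(r^3 - 2*r^2 - 4*r + 8) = r*(r - 2)*(r + 4)*(r^2 - 4) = r*(r - 2)^2*(r + 4)*(r + 2)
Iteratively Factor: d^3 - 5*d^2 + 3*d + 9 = (d - 3)*(d^2 - 2*d - 3) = (d - 3)^2*(d + 1)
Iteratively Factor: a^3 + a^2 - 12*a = (a - 3)*(a^2 + 4*a) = (a - 3)*(a + 4)*(a)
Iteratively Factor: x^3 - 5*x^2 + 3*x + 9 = (x - 3)*(x^2 - 2*x - 3) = (x - 3)*(x + 1)*(x - 3)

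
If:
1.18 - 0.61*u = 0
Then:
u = 1.93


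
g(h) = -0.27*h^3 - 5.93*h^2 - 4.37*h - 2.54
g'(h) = -0.81*h^2 - 11.86*h - 4.37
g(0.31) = -4.47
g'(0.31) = -8.12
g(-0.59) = -1.97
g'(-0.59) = 2.35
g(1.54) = -24.32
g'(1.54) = -24.56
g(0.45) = -5.73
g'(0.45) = -9.87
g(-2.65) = -27.58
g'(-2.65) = 21.37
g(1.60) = -25.82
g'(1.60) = -25.42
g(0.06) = -2.82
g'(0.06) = -5.08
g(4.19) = -144.82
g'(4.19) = -68.28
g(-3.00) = -35.51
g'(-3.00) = 23.92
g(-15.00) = -359.99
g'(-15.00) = -8.72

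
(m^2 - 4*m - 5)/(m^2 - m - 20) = (m + 1)/(m + 4)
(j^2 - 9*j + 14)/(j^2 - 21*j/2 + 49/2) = 2*(j - 2)/(2*j - 7)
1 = 1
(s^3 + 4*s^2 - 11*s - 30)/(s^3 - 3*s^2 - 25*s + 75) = (s + 2)/(s - 5)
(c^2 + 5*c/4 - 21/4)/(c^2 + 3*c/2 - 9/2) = (4*c - 7)/(2*(2*c - 3))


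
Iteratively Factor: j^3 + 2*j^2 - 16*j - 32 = (j + 2)*(j^2 - 16) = (j - 4)*(j + 2)*(j + 4)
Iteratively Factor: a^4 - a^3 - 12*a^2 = (a)*(a^3 - a^2 - 12*a) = a^2*(a^2 - a - 12) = a^2*(a - 4)*(a + 3)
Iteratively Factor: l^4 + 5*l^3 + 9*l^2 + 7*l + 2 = (l + 1)*(l^3 + 4*l^2 + 5*l + 2) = (l + 1)*(l + 2)*(l^2 + 2*l + 1) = (l + 1)^2*(l + 2)*(l + 1)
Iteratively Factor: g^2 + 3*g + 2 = (g + 2)*(g + 1)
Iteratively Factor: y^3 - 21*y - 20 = (y + 1)*(y^2 - y - 20) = (y + 1)*(y + 4)*(y - 5)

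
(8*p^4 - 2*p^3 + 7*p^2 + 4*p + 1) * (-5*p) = -40*p^5 + 10*p^4 - 35*p^3 - 20*p^2 - 5*p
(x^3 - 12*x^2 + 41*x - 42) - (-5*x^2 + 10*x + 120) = x^3 - 7*x^2 + 31*x - 162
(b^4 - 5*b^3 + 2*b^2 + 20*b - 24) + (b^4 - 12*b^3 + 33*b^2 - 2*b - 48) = 2*b^4 - 17*b^3 + 35*b^2 + 18*b - 72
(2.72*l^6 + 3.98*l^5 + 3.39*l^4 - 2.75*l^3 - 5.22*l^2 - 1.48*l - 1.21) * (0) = 0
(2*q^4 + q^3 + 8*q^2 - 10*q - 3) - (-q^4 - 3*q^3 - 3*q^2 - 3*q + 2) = 3*q^4 + 4*q^3 + 11*q^2 - 7*q - 5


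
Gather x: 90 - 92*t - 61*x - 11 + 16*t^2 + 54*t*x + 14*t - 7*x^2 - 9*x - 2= 16*t^2 - 78*t - 7*x^2 + x*(54*t - 70) + 77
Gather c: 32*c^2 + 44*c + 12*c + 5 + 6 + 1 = 32*c^2 + 56*c + 12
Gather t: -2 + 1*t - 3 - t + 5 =0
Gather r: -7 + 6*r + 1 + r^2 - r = r^2 + 5*r - 6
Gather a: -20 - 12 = -32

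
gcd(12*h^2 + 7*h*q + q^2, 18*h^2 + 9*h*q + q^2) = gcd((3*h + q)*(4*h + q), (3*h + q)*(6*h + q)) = 3*h + q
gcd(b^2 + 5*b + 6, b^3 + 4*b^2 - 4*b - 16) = b + 2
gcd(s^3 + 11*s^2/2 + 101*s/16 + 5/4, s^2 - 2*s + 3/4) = 1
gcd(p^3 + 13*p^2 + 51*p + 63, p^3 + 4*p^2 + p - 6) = p + 3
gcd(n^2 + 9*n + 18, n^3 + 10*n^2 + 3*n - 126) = n + 6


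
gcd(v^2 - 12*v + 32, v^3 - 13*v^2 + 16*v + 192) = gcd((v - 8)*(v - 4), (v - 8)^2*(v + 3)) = v - 8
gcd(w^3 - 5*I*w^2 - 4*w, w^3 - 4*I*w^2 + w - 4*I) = w^2 - 5*I*w - 4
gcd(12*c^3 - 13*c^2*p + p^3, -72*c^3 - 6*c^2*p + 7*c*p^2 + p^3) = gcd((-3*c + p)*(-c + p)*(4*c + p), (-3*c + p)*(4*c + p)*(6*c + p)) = -12*c^2 + c*p + p^2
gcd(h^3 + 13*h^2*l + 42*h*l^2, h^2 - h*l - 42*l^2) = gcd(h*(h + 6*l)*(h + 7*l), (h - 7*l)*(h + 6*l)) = h + 6*l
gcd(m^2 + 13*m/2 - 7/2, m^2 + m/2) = 1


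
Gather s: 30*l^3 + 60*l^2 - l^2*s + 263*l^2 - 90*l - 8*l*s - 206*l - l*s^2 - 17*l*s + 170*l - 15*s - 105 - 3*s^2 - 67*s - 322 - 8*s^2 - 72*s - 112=30*l^3 + 323*l^2 - 126*l + s^2*(-l - 11) + s*(-l^2 - 25*l - 154) - 539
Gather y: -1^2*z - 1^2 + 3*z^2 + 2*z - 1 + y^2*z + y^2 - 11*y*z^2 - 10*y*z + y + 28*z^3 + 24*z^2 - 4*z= y^2*(z + 1) + y*(-11*z^2 - 10*z + 1) + 28*z^3 + 27*z^2 - 3*z - 2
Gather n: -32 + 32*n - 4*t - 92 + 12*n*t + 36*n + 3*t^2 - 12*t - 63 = n*(12*t + 68) + 3*t^2 - 16*t - 187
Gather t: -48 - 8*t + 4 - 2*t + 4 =-10*t - 40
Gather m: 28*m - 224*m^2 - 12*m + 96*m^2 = -128*m^2 + 16*m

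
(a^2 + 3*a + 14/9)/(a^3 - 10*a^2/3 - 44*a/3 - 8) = (a + 7/3)/(a^2 - 4*a - 12)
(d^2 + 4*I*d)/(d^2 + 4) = d*(d + 4*I)/(d^2 + 4)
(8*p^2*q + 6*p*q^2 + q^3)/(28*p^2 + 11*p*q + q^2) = q*(2*p + q)/(7*p + q)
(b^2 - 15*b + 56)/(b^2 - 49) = (b - 8)/(b + 7)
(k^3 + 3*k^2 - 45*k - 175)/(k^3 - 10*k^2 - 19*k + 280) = (k + 5)/(k - 8)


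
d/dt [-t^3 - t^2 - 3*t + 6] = -3*t^2 - 2*t - 3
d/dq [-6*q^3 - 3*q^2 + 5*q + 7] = -18*q^2 - 6*q + 5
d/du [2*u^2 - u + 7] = 4*u - 1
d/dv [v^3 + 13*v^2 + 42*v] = 3*v^2 + 26*v + 42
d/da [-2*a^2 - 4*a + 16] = -4*a - 4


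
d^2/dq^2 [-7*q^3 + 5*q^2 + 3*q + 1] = 10 - 42*q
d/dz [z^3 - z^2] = z*(3*z - 2)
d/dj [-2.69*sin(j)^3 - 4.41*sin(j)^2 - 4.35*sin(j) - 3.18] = (-8.82*sin(j) + 4.035*cos(2*j) - 8.385)*cos(j)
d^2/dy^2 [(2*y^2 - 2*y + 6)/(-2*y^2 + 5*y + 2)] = 4*(-6*y^3 - 48*y^2 + 102*y - 101)/(8*y^6 - 60*y^5 + 126*y^4 - 5*y^3 - 126*y^2 - 60*y - 8)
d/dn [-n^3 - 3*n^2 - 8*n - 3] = -3*n^2 - 6*n - 8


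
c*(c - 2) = c^2 - 2*c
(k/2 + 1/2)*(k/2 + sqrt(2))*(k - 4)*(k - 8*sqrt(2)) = k^4/4 - 3*sqrt(2)*k^3/2 - 3*k^3/4 - 9*k^2 + 9*sqrt(2)*k^2/2 + 6*sqrt(2)*k + 24*k + 32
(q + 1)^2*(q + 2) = q^3 + 4*q^2 + 5*q + 2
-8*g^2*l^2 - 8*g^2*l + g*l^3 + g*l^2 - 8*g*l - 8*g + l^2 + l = (-8*g + l)*(l + 1)*(g*l + 1)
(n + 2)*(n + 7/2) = n^2 + 11*n/2 + 7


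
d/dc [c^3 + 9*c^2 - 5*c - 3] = 3*c^2 + 18*c - 5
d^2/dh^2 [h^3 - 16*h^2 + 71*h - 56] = 6*h - 32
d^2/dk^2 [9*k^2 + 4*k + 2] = 18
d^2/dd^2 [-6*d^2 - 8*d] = -12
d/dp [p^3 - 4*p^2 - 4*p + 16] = 3*p^2 - 8*p - 4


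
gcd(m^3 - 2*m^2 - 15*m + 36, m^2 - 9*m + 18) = m - 3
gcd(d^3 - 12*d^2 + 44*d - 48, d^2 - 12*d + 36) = d - 6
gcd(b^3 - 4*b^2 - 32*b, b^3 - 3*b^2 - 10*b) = b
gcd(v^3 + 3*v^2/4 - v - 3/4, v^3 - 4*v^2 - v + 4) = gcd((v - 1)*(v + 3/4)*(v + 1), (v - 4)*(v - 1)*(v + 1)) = v^2 - 1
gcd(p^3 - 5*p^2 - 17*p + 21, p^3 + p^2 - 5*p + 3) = p^2 + 2*p - 3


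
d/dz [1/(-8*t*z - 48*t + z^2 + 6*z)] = 2*(4*t - z - 3)/(8*t*z + 48*t - z^2 - 6*z)^2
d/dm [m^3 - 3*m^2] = 3*m*(m - 2)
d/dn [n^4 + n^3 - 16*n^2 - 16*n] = 4*n^3 + 3*n^2 - 32*n - 16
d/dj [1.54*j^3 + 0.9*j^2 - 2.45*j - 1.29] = 4.62*j^2 + 1.8*j - 2.45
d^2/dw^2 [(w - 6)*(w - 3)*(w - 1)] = 6*w - 20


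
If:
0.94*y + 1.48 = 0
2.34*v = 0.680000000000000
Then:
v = 0.29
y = -1.57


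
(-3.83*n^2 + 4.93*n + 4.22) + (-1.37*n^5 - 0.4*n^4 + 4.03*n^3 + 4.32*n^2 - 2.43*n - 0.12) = -1.37*n^5 - 0.4*n^4 + 4.03*n^3 + 0.49*n^2 + 2.5*n + 4.1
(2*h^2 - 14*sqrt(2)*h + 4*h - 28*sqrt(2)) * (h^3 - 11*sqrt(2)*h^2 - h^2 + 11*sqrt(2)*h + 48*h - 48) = 2*h^5 - 36*sqrt(2)*h^4 + 2*h^4 - 36*sqrt(2)*h^3 + 400*h^3 - 600*sqrt(2)*h^2 + 404*h^2 - 672*sqrt(2)*h - 808*h + 1344*sqrt(2)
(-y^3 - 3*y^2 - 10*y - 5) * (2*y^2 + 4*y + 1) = -2*y^5 - 10*y^4 - 33*y^3 - 53*y^2 - 30*y - 5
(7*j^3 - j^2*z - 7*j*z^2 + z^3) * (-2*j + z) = -14*j^4 + 9*j^3*z + 13*j^2*z^2 - 9*j*z^3 + z^4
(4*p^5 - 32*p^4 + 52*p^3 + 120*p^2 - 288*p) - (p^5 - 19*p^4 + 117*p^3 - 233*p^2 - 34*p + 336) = 3*p^5 - 13*p^4 - 65*p^3 + 353*p^2 - 254*p - 336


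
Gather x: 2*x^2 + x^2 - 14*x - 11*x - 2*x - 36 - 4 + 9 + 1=3*x^2 - 27*x - 30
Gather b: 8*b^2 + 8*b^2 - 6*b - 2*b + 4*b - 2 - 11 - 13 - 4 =16*b^2 - 4*b - 30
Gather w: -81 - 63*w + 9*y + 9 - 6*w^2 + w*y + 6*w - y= -6*w^2 + w*(y - 57) + 8*y - 72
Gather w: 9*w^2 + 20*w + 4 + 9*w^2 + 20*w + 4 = 18*w^2 + 40*w + 8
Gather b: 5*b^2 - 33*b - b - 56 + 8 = 5*b^2 - 34*b - 48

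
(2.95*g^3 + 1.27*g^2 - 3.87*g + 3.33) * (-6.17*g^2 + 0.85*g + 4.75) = -18.2015*g^5 - 5.3284*g^4 + 38.9699*g^3 - 17.8031*g^2 - 15.552*g + 15.8175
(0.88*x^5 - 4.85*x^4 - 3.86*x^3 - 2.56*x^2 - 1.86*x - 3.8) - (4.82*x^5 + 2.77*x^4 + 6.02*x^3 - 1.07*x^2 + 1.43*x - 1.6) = -3.94*x^5 - 7.62*x^4 - 9.88*x^3 - 1.49*x^2 - 3.29*x - 2.2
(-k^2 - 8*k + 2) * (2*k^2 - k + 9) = -2*k^4 - 15*k^3 + 3*k^2 - 74*k + 18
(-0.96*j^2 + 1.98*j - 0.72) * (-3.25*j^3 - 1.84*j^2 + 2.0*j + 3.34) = 3.12*j^5 - 4.6686*j^4 - 3.2232*j^3 + 2.0784*j^2 + 5.1732*j - 2.4048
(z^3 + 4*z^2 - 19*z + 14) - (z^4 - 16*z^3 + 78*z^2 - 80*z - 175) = -z^4 + 17*z^3 - 74*z^2 + 61*z + 189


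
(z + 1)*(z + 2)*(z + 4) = z^3 + 7*z^2 + 14*z + 8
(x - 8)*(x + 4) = x^2 - 4*x - 32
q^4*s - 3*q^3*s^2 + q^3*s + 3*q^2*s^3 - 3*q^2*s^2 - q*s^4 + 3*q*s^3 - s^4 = (q - s)^3*(q*s + s)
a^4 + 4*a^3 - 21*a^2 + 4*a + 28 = (a - 2)^2*(a + 1)*(a + 7)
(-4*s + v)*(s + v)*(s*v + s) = -4*s^3*v - 4*s^3 - 3*s^2*v^2 - 3*s^2*v + s*v^3 + s*v^2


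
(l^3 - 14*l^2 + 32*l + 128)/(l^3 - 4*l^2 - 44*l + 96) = (l^2 - 6*l - 16)/(l^2 + 4*l - 12)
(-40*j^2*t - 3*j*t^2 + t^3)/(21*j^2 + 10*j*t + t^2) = t*(-40*j^2 - 3*j*t + t^2)/(21*j^2 + 10*j*t + t^2)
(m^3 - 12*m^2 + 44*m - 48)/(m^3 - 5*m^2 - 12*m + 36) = (m - 4)/(m + 3)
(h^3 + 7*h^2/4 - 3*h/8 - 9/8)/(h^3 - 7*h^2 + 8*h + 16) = (8*h^2 + 6*h - 9)/(8*(h^2 - 8*h + 16))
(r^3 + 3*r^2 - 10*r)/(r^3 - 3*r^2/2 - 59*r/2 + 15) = 2*r*(r - 2)/(2*r^2 - 13*r + 6)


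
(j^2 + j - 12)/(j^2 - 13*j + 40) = (j^2 + j - 12)/(j^2 - 13*j + 40)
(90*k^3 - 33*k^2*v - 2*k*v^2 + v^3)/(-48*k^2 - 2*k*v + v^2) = (15*k^2 - 8*k*v + v^2)/(-8*k + v)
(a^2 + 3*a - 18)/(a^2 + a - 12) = (a + 6)/(a + 4)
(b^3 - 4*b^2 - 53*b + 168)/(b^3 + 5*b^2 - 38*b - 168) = (b^2 - 11*b + 24)/(b^2 - 2*b - 24)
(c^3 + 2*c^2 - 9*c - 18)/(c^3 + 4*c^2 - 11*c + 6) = (c^3 + 2*c^2 - 9*c - 18)/(c^3 + 4*c^2 - 11*c + 6)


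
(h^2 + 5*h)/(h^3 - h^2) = (h + 5)/(h*(h - 1))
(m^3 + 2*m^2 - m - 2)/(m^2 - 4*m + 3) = (m^2 + 3*m + 2)/(m - 3)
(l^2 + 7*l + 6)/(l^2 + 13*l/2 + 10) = 2*(l^2 + 7*l + 6)/(2*l^2 + 13*l + 20)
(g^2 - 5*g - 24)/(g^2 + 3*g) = (g - 8)/g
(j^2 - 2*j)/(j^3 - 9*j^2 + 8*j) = (j - 2)/(j^2 - 9*j + 8)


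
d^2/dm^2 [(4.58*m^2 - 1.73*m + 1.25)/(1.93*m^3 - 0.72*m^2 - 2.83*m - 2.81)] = (34.120084*m^6 - 38.664462*m^5 + 220.39056*m^4 + 280.593742*m^3 - 205.261494*m^2 + 76.957566*m + 114.807484)/(7.189057*m^9 - 8.045784*m^8 - 28.622865*m^7 - 8.178747*m^6 + 65.398971*m^5 + 70.418298*m^4 - 11.300704*m^3 - 84.570603*m^2 - 67.037889*m - 22.188041)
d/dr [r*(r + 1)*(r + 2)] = 3*r^2 + 6*r + 2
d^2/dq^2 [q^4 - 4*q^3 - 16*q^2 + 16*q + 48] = 12*q^2 - 24*q - 32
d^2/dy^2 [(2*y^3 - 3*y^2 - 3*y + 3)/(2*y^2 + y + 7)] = 2*(-32*y^3 + 204*y^2 + 438*y - 165)/(8*y^6 + 12*y^5 + 90*y^4 + 85*y^3 + 315*y^2 + 147*y + 343)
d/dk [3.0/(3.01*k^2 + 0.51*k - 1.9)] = (-18.06*k - 1.53)/(3.01*k^2 + 0.51*k - 1.9)^2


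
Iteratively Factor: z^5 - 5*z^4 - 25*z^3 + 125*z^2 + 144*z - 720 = (z - 4)*(z^4 - z^3 - 29*z^2 + 9*z + 180) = (z - 4)*(z + 3)*(z^3 - 4*z^2 - 17*z + 60) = (z - 5)*(z - 4)*(z + 3)*(z^2 + z - 12) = (z - 5)*(z - 4)*(z - 3)*(z + 3)*(z + 4)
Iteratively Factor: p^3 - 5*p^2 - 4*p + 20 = (p - 2)*(p^2 - 3*p - 10) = (p - 2)*(p + 2)*(p - 5)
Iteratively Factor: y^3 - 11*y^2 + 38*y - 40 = (y - 4)*(y^2 - 7*y + 10) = (y - 4)*(y - 2)*(y - 5)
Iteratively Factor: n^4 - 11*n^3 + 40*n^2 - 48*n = (n - 3)*(n^3 - 8*n^2 + 16*n) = (n - 4)*(n - 3)*(n^2 - 4*n) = (n - 4)^2*(n - 3)*(n)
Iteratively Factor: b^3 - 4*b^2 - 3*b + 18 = (b + 2)*(b^2 - 6*b + 9) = (b - 3)*(b + 2)*(b - 3)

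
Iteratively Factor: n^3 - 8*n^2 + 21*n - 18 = (n - 2)*(n^2 - 6*n + 9) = (n - 3)*(n - 2)*(n - 3)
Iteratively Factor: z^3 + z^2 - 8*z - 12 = (z + 2)*(z^2 - z - 6) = (z - 3)*(z + 2)*(z + 2)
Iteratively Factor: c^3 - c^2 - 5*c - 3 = (c + 1)*(c^2 - 2*c - 3) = (c + 1)^2*(c - 3)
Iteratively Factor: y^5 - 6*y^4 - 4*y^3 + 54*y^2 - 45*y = (y - 3)*(y^4 - 3*y^3 - 13*y^2 + 15*y) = (y - 3)*(y + 3)*(y^3 - 6*y^2 + 5*y) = (y - 5)*(y - 3)*(y + 3)*(y^2 - y) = (y - 5)*(y - 3)*(y - 1)*(y + 3)*(y)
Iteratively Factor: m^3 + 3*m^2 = (m)*(m^2 + 3*m) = m^2*(m + 3)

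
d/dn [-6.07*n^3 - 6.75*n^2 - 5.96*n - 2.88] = -18.21*n^2 - 13.5*n - 5.96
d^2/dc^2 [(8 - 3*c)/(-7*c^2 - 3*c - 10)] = 2*((47 - 63*c)*(7*c^2 + 3*c + 10) + (3*c - 8)*(14*c + 3)^2)/(7*c^2 + 3*c + 10)^3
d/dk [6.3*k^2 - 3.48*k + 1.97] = 12.6*k - 3.48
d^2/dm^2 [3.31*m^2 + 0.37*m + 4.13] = 6.62000000000000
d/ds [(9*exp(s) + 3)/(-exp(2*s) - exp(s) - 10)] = 3*((2*exp(s) + 1)*(3*exp(s) + 1) - 3*exp(2*s) - 3*exp(s) - 30)*exp(s)/(exp(2*s) + exp(s) + 10)^2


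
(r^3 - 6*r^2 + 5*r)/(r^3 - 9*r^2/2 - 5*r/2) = 2*(r - 1)/(2*r + 1)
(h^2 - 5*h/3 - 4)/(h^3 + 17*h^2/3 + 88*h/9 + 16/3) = 3*(h - 3)/(3*h^2 + 13*h + 12)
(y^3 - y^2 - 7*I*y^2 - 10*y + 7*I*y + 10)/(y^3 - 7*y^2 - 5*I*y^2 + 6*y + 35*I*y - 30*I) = (y - 2*I)/(y - 6)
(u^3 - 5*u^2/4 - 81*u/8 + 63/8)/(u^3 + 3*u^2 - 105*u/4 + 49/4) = (4*u^2 + 9*u - 9)/(2*(2*u^2 + 13*u - 7))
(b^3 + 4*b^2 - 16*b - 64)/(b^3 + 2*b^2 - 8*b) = (b^2 - 16)/(b*(b - 2))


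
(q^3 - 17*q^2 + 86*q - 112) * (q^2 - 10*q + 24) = q^5 - 27*q^4 + 280*q^3 - 1380*q^2 + 3184*q - 2688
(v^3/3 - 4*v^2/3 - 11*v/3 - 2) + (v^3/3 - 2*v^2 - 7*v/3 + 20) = 2*v^3/3 - 10*v^2/3 - 6*v + 18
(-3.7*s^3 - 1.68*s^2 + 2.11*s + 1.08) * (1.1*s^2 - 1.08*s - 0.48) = -4.07*s^5 + 2.148*s^4 + 5.9114*s^3 - 0.2844*s^2 - 2.1792*s - 0.5184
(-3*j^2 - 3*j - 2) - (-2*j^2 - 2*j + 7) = -j^2 - j - 9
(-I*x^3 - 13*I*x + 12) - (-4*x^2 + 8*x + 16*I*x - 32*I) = -I*x^3 + 4*x^2 - 8*x - 29*I*x + 12 + 32*I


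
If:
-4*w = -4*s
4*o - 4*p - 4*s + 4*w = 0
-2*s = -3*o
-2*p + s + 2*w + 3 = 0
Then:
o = -6/5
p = -6/5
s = -9/5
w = -9/5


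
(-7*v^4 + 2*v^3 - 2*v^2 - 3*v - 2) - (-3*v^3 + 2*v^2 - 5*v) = -7*v^4 + 5*v^3 - 4*v^2 + 2*v - 2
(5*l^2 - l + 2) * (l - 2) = 5*l^3 - 11*l^2 + 4*l - 4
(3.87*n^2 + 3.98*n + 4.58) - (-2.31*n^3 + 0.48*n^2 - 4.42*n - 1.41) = 2.31*n^3 + 3.39*n^2 + 8.4*n + 5.99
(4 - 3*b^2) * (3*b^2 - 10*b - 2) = -9*b^4 + 30*b^3 + 18*b^2 - 40*b - 8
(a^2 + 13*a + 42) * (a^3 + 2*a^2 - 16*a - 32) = a^5 + 15*a^4 + 52*a^3 - 156*a^2 - 1088*a - 1344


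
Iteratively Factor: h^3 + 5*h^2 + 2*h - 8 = (h + 4)*(h^2 + h - 2) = (h - 1)*(h + 4)*(h + 2)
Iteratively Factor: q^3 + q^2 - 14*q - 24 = (q + 3)*(q^2 - 2*q - 8) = (q - 4)*(q + 3)*(q + 2)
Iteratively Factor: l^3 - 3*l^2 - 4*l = (l)*(l^2 - 3*l - 4) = l*(l - 4)*(l + 1)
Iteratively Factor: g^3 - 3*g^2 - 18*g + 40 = (g - 5)*(g^2 + 2*g - 8) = (g - 5)*(g + 4)*(g - 2)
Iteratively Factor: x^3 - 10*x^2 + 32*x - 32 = (x - 2)*(x^2 - 8*x + 16) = (x - 4)*(x - 2)*(x - 4)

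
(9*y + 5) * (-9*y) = -81*y^2 - 45*y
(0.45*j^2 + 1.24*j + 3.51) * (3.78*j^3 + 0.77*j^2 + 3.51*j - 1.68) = 1.701*j^5 + 5.0337*j^4 + 15.8021*j^3 + 6.2991*j^2 + 10.2369*j - 5.8968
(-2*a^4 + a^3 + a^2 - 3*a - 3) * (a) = -2*a^5 + a^4 + a^3 - 3*a^2 - 3*a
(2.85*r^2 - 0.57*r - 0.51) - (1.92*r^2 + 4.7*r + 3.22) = 0.93*r^2 - 5.27*r - 3.73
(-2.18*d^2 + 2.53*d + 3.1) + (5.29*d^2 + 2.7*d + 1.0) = 3.11*d^2 + 5.23*d + 4.1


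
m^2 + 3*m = m*(m + 3)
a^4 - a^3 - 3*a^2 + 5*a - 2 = (a - 1)^3*(a + 2)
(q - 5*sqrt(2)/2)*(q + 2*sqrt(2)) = q^2 - sqrt(2)*q/2 - 10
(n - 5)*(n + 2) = n^2 - 3*n - 10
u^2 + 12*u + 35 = (u + 5)*(u + 7)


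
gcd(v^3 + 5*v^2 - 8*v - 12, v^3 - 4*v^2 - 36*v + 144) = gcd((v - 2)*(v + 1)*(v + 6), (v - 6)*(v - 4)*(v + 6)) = v + 6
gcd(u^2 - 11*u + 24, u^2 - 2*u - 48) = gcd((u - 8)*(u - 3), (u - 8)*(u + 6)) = u - 8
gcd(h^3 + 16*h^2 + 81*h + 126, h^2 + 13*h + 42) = h^2 + 13*h + 42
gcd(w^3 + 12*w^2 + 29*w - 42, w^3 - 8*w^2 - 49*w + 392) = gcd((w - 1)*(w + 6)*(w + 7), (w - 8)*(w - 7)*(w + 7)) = w + 7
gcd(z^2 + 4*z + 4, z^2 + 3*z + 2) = z + 2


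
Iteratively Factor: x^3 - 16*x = (x)*(x^2 - 16) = x*(x - 4)*(x + 4)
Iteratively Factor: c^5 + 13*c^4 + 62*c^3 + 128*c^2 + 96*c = (c + 4)*(c^4 + 9*c^3 + 26*c^2 + 24*c) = (c + 4)^2*(c^3 + 5*c^2 + 6*c) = (c + 2)*(c + 4)^2*(c^2 + 3*c) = c*(c + 2)*(c + 4)^2*(c + 3)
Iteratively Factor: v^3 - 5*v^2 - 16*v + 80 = (v + 4)*(v^2 - 9*v + 20) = (v - 5)*(v + 4)*(v - 4)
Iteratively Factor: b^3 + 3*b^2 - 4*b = (b + 4)*(b^2 - b) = b*(b + 4)*(b - 1)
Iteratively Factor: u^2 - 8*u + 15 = (u - 5)*(u - 3)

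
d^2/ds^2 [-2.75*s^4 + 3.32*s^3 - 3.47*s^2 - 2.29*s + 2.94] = -33.0*s^2 + 19.92*s - 6.94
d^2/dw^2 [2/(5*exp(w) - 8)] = (50*exp(w) + 80)*exp(w)/(5*exp(w) - 8)^3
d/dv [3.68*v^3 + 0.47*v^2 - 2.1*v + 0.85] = 11.04*v^2 + 0.94*v - 2.1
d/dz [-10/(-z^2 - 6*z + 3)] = 20*(-z - 3)/(z^2 + 6*z - 3)^2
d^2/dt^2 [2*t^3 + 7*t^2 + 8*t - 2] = 12*t + 14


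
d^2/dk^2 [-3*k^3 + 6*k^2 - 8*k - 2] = 12 - 18*k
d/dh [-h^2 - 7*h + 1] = -2*h - 7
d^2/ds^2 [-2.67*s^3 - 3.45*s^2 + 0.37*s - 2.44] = -16.02*s - 6.9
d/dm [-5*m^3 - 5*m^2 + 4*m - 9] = -15*m^2 - 10*m + 4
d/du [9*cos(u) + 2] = -9*sin(u)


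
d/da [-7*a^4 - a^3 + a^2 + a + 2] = -28*a^3 - 3*a^2 + 2*a + 1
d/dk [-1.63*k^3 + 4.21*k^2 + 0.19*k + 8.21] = -4.89*k^2 + 8.42*k + 0.19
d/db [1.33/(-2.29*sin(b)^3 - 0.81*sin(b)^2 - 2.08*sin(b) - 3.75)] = (9.1371*sin(b)^2 + 2.1546*sin(b) + 2.7664)*cos(b)/(2.29*sin(b)^3 + 0.81*sin(b)^2 + 2.08*sin(b) + 3.75)^2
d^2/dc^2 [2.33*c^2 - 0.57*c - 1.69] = 4.66000000000000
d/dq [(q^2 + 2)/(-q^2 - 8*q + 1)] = 2*(-4*q^2 + 3*q + 8)/(q^4 + 16*q^3 + 62*q^2 - 16*q + 1)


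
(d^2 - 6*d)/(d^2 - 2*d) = (d - 6)/(d - 2)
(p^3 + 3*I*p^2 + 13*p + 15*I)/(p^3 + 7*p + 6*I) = (p + 5*I)/(p + 2*I)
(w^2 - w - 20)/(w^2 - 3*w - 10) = (w + 4)/(w + 2)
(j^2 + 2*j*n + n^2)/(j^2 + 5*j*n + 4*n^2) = (j + n)/(j + 4*n)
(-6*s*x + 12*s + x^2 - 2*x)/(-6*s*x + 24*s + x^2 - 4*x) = (x - 2)/(x - 4)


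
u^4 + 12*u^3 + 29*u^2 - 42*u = u*(u - 1)*(u + 6)*(u + 7)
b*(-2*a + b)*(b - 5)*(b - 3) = -2*a*b^3 + 16*a*b^2 - 30*a*b + b^4 - 8*b^3 + 15*b^2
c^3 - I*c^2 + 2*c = c*(c - 2*I)*(c + I)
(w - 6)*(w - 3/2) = w^2 - 15*w/2 + 9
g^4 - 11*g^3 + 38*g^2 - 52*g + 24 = (g - 6)*(g - 2)^2*(g - 1)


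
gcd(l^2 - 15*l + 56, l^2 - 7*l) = l - 7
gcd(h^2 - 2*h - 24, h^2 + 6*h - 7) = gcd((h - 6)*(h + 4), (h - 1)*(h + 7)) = 1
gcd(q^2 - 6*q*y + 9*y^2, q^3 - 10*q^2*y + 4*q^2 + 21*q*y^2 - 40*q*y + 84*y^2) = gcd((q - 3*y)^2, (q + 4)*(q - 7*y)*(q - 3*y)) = -q + 3*y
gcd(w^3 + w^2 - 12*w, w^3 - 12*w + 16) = w + 4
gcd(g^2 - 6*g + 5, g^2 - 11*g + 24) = 1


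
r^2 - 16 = (r - 4)*(r + 4)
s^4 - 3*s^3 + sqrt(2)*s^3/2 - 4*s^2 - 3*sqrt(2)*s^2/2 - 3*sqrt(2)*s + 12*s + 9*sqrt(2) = (s - 3)*(s - 3*sqrt(2)/2)*(s + sqrt(2))^2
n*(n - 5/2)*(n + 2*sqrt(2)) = n^3 - 5*n^2/2 + 2*sqrt(2)*n^2 - 5*sqrt(2)*n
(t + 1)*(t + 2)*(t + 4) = t^3 + 7*t^2 + 14*t + 8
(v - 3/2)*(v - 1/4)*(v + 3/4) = v^3 - v^2 - 15*v/16 + 9/32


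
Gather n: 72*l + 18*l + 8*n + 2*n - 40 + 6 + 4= 90*l + 10*n - 30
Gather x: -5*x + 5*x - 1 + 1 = 0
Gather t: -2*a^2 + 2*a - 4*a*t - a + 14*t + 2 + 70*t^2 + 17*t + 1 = -2*a^2 + a + 70*t^2 + t*(31 - 4*a) + 3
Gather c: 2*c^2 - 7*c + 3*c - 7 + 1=2*c^2 - 4*c - 6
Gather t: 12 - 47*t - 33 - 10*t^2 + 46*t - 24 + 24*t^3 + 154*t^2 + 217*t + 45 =24*t^3 + 144*t^2 + 216*t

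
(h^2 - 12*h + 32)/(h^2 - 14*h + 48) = (h - 4)/(h - 6)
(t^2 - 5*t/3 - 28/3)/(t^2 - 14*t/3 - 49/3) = (t - 4)/(t - 7)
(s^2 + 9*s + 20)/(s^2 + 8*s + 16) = (s + 5)/(s + 4)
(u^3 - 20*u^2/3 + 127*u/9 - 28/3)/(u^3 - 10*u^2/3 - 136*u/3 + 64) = (u^2 - 16*u/3 + 7)/(u^2 - 2*u - 48)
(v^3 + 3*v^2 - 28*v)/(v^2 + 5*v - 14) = v*(v - 4)/(v - 2)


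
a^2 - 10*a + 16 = (a - 8)*(a - 2)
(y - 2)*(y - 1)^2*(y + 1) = y^4 - 3*y^3 + y^2 + 3*y - 2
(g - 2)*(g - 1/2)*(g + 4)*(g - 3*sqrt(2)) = g^4 - 3*sqrt(2)*g^3 + 3*g^3/2 - 9*g^2 - 9*sqrt(2)*g^2/2 + 4*g + 27*sqrt(2)*g - 12*sqrt(2)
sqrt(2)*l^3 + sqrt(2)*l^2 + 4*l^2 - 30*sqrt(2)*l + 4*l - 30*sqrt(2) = (l - 3*sqrt(2))*(l + 5*sqrt(2))*(sqrt(2)*l + sqrt(2))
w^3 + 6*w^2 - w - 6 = (w - 1)*(w + 1)*(w + 6)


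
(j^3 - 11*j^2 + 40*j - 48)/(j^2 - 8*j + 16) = j - 3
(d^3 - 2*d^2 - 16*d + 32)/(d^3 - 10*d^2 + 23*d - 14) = (d^2 - 16)/(d^2 - 8*d + 7)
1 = 1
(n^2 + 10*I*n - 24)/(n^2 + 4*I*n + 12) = (n + 4*I)/(n - 2*I)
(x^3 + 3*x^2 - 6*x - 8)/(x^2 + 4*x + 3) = (x^2 + 2*x - 8)/(x + 3)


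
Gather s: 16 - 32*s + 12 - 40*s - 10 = 18 - 72*s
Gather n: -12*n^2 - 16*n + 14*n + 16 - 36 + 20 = -12*n^2 - 2*n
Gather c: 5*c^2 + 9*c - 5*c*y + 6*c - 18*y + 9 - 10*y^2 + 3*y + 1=5*c^2 + c*(15 - 5*y) - 10*y^2 - 15*y + 10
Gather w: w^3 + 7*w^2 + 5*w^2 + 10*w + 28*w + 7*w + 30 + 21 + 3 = w^3 + 12*w^2 + 45*w + 54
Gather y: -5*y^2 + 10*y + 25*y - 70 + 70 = -5*y^2 + 35*y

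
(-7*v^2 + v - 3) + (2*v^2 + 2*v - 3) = -5*v^2 + 3*v - 6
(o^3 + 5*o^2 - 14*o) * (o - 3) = o^4 + 2*o^3 - 29*o^2 + 42*o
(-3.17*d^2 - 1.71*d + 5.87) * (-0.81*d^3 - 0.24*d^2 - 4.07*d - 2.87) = 2.5677*d^5 + 2.1459*d^4 + 8.5576*d^3 + 14.6488*d^2 - 18.9832*d - 16.8469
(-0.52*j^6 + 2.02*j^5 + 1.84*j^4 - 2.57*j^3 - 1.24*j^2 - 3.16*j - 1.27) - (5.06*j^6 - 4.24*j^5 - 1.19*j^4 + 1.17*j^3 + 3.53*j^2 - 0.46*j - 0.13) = -5.58*j^6 + 6.26*j^5 + 3.03*j^4 - 3.74*j^3 - 4.77*j^2 - 2.7*j - 1.14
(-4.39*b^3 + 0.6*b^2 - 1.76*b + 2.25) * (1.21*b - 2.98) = -5.3119*b^4 + 13.8082*b^3 - 3.9176*b^2 + 7.9673*b - 6.705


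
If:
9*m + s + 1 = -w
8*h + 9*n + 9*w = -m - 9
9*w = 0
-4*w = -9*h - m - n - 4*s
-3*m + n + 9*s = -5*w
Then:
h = 625/6421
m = -770/6421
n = -6891/6421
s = 509/6421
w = 0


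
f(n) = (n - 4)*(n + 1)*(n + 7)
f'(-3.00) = -22.00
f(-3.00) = 56.00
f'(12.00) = 503.00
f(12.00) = 1976.00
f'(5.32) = 102.47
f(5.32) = 102.78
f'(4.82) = 83.26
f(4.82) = 56.41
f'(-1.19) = -30.27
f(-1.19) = 5.73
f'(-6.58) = 52.25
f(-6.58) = 24.80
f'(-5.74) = 27.92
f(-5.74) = 58.17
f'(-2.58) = -25.67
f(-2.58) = 45.95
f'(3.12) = 29.16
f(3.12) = -36.69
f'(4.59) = 74.92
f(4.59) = 38.22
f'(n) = (n - 4)*(n + 1) + (n - 4)*(n + 7) + (n + 1)*(n + 7) = 3*n^2 + 8*n - 25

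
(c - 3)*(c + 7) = c^2 + 4*c - 21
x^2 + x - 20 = (x - 4)*(x + 5)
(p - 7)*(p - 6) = p^2 - 13*p + 42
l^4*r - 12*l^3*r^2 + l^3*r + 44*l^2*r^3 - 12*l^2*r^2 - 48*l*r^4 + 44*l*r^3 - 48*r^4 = (l - 6*r)*(l - 4*r)*(l - 2*r)*(l*r + r)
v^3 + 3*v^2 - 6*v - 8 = (v - 2)*(v + 1)*(v + 4)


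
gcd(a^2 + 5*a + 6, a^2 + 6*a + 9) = a + 3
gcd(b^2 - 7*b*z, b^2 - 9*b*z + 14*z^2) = -b + 7*z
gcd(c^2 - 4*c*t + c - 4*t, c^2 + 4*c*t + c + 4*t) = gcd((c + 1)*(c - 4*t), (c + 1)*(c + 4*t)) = c + 1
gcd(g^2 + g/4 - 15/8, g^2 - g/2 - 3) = g + 3/2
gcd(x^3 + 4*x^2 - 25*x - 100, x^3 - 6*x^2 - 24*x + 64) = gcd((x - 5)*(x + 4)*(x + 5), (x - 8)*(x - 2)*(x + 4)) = x + 4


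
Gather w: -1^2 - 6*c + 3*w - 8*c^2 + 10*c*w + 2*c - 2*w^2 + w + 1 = -8*c^2 - 4*c - 2*w^2 + w*(10*c + 4)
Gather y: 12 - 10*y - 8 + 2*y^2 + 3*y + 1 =2*y^2 - 7*y + 5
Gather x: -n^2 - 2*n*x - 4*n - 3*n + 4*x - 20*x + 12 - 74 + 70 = -n^2 - 7*n + x*(-2*n - 16) + 8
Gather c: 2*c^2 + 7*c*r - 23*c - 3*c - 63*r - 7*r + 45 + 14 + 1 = 2*c^2 + c*(7*r - 26) - 70*r + 60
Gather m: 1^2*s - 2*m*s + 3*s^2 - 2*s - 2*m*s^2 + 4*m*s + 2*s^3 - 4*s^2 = m*(-2*s^2 + 2*s) + 2*s^3 - s^2 - s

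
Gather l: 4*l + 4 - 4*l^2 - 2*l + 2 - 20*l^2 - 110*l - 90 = -24*l^2 - 108*l - 84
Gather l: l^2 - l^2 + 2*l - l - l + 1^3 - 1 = 0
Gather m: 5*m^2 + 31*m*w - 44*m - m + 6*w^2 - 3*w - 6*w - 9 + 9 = 5*m^2 + m*(31*w - 45) + 6*w^2 - 9*w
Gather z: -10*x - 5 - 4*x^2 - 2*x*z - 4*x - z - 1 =-4*x^2 - 14*x + z*(-2*x - 1) - 6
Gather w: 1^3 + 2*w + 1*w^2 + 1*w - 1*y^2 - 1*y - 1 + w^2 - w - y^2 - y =2*w^2 + 2*w - 2*y^2 - 2*y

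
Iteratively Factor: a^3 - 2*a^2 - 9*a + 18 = (a + 3)*(a^2 - 5*a + 6) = (a - 3)*(a + 3)*(a - 2)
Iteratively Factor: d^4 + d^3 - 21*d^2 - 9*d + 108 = (d + 3)*(d^3 - 2*d^2 - 15*d + 36) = (d + 3)*(d + 4)*(d^2 - 6*d + 9) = (d - 3)*(d + 3)*(d + 4)*(d - 3)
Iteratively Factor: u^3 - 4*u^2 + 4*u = (u)*(u^2 - 4*u + 4) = u*(u - 2)*(u - 2)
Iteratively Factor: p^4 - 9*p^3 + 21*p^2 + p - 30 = (p + 1)*(p^3 - 10*p^2 + 31*p - 30) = (p - 5)*(p + 1)*(p^2 - 5*p + 6) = (p - 5)*(p - 3)*(p + 1)*(p - 2)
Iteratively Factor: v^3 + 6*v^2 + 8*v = (v + 4)*(v^2 + 2*v) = (v + 2)*(v + 4)*(v)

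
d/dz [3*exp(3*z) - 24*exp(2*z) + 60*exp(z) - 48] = (9*exp(2*z) - 48*exp(z) + 60)*exp(z)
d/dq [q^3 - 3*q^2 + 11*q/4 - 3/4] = 3*q^2 - 6*q + 11/4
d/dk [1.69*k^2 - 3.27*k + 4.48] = 3.38*k - 3.27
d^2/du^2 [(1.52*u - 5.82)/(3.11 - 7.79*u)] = (632.713148 - 2.8421709430404e-14*u)/(7.79*u - 3.11)^3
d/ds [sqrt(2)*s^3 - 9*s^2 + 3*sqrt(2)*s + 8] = 3*sqrt(2)*s^2 - 18*s + 3*sqrt(2)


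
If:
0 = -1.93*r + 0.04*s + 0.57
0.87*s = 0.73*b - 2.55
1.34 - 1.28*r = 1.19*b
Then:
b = 0.86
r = 0.25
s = -2.21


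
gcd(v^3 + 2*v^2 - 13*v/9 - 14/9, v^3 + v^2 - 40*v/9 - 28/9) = v^2 + 3*v + 14/9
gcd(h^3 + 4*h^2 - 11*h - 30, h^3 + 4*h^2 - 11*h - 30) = h^3 + 4*h^2 - 11*h - 30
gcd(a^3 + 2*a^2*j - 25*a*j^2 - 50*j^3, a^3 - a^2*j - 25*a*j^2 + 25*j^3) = a^2 - 25*j^2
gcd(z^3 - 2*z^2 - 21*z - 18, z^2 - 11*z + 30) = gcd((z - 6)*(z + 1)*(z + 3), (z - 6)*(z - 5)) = z - 6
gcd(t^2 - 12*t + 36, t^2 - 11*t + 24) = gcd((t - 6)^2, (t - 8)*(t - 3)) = 1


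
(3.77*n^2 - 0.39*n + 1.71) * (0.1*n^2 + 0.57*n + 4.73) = 0.377*n^4 + 2.1099*n^3 + 17.7808*n^2 - 0.87*n + 8.0883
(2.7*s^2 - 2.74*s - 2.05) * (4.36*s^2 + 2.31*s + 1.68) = 11.772*s^4 - 5.7094*s^3 - 10.7314*s^2 - 9.3387*s - 3.444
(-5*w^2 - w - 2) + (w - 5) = -5*w^2 - 7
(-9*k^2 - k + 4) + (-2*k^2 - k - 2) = -11*k^2 - 2*k + 2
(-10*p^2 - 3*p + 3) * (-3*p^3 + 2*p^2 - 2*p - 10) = 30*p^5 - 11*p^4 + 5*p^3 + 112*p^2 + 24*p - 30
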